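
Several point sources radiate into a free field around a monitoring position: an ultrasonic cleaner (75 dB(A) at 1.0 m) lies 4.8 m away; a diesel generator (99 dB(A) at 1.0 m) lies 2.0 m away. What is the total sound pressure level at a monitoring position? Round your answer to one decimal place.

93.0 dB(A)

First find each source's level at the receiver (point-source: −20·log₁₀(r/r_ref)), then combine on an intensity basis.
ultrasonic cleaner: 75 − 20·log₁₀(4.8/1.0) = 75 − 13.62 = 61.38 dB(A).
diesel generator: 99 − 20·log₁₀(2.0/1.0) = 99 − 6.02 = 92.98 dB(A).
Σ 10^(L/10) = 1.987e+09 → L_total = 10·log₁₀(1.987e+09) = 92.98 dB(A).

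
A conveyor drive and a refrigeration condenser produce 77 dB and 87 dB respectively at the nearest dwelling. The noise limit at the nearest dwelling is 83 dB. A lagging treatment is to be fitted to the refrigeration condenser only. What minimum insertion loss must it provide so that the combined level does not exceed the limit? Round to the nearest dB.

Fixed contribution from the other source: Σ 10^(L/10) = 10^(77/10) = 5.012e+07 (77.00 dB).
The limit corresponds to 10^(83/10) = 1.995e+08; subtracting the fixed part leaves 1.494e+08 for the refrigeration condenser, i.e. 81.74 dB.
Required insertion loss = 87 − 81.74 = 5.26 dB.

5 dB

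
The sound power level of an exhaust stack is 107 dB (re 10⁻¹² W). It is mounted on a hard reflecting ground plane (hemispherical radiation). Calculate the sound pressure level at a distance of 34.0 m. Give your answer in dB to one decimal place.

68.4 dB

Free-field hemispherical radiation: L_p = L_w − 10·log₁₀(2π·r²), r = 34.0 m.
2π·r² = 7263 m², 10·log₁₀ of that is 38.611 dB.
L_p = 107 − 38.611 = 68.39 dB.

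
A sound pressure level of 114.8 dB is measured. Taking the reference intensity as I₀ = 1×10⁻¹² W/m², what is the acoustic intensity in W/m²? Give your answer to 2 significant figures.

0.30 W/m²

I = I₀·10^(L/10) = 10⁻¹² × 10^(114.8/10) = 10^(-0.520).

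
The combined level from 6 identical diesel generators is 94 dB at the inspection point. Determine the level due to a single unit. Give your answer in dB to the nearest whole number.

86 dB

For N identical incoherent sources L_total = L₁ + 10·log₁₀ N, so L₁ = 94 − 10·log₁₀(6) = 94 − 7.782.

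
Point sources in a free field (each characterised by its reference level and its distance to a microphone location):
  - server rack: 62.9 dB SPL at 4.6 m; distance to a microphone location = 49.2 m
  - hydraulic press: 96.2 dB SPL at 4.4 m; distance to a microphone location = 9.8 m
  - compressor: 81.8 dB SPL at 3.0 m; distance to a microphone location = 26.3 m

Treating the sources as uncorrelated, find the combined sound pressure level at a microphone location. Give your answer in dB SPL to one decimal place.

Propagate each source to the receiver with L = L_ref − 20·log₁₀(r/r_ref), then add intensities.
server rack: 62.9 − 20·log₁₀(49.2/4.6) = 62.9 − 20.58 = 42.32 dB SPL.
hydraulic press: 96.2 − 20·log₁₀(9.8/4.4) = 96.2 − 6.96 = 89.24 dB SPL.
compressor: 81.8 − 20·log₁₀(26.3/3.0) = 81.8 − 18.86 = 62.94 dB SPL.
Σ 10^(L/10) = 8.423e+08 → L_total = 10·log₁₀(8.423e+08) = 89.25 dB SPL.

89.3 dB SPL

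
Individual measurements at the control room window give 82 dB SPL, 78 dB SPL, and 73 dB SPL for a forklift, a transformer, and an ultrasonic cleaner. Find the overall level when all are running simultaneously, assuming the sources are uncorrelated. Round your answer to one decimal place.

For uncorrelated sources the intensities add, so convert each level to linear form, sum, and take 10·log₁₀ of the total.
Σ 10^(L/10) = 10^(82/10) + 10^(78/10) + 10^(73/10) = 2.415e+08.
L_total = 10·log₁₀(2.415e+08) = 83.83 dB SPL.

83.8 dB SPL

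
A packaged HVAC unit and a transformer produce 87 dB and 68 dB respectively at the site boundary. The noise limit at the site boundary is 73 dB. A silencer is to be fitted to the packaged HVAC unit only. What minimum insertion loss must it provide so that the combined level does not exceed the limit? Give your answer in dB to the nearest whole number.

The untreated sources together contribute 10^(68/10) = 6.310e+06, i.e. 68.00 dB.
The limit corresponds to 10^(73/10) = 1.995e+07; subtracting the fixed part leaves 1.364e+07 for the packaged HVAC unit, i.e. 71.35 dB.
Required insertion loss = 87 − 71.35 = 15.65 dB.

16 dB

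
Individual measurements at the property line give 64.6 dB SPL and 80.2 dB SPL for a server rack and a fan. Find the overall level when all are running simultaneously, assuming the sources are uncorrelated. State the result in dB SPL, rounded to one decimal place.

For uncorrelated sources the intensities add, so convert each level to linear form, sum, and take 10·log₁₀ of the total.
Σ 10^(L/10) = 10^(64.6/10) + 10^(80.2/10) = 1.076e+08.
L_total = 10·log₁₀(1.076e+08) = 80.32 dB SPL.

80.3 dB SPL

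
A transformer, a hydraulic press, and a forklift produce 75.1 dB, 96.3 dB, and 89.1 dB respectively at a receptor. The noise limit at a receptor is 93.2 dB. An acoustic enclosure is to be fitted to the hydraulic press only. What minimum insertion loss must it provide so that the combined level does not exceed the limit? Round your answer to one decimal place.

5.4 dB

Everything except the hydraulic press sums to 10^(75.1/10) + 10^(89.1/10) = 8.452e+08 in linear terms, 89.27 dB.
To meet 93.2 dB overall, the treated hydraulic press may contribute at most 10^(93.2/10) − 8.452e+08 = 1.244e+09, i.e. 90.95 dB.
Required insertion loss = 96.3 − 90.95 = 5.35 dB.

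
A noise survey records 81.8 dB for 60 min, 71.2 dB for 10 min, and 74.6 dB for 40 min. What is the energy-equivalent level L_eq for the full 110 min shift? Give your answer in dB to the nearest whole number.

80 dB

Weight each interval's intensity by its duration and average over T = 110 min:
Σ tᵢ·10^(Lᵢ/10) = 60·10^(81.8/10) + 10·10^(71.2/10) + 40·10^(74.6/10) = 1.037e+10.
L_eq = 10·log₁₀(1.037e+10/110) = 79.74 dB.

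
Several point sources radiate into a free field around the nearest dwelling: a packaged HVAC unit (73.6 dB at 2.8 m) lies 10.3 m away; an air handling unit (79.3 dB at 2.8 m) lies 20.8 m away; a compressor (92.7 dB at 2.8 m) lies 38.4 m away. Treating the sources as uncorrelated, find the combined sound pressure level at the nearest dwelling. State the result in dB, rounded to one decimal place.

Propagate each source to the receiver with L = L_ref − 20·log₁₀(r/r_ref), then add intensities.
packaged HVAC unit: 73.6 − 20·log₁₀(10.3/2.8) = 73.6 − 11.31 = 62.29 dB.
air handling unit: 79.3 − 20·log₁₀(20.8/2.8) = 79.3 − 17.42 = 61.88 dB.
compressor: 92.7 − 20·log₁₀(38.4/2.8) = 92.7 − 22.74 = 69.96 dB.
Σ 10^(L/10) = 1.314e+07 → L_total = 10·log₁₀(1.314e+07) = 71.18 dB.

71.2 dB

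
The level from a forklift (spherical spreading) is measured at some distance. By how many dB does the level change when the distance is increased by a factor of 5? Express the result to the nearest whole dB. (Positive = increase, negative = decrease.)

-14 dB

Point-source spreading: ΔL = −20·log₁₀(r₂/r₁).
ΔL = −20·log₁₀(5) = -13.98 dB.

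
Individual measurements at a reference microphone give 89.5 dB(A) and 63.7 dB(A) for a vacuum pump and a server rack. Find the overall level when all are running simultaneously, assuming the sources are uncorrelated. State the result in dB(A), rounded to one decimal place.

Incoherent sources combine by intensity addition: L_total = 10·log₁₀(Σ 10^(L_i/10)).
Σ 10^(L/10) = 10^(89.5/10) + 10^(63.7/10) = 8.936e+08.
L_total = 10·log₁₀(8.936e+08) = 89.51 dB(A).

89.5 dB(A)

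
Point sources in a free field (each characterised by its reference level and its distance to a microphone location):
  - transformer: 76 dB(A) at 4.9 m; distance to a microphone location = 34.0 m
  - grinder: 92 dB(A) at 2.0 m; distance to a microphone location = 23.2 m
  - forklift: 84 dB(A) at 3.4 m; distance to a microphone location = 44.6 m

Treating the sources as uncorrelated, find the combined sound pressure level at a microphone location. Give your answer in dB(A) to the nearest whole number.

Propagate each source to the receiver with L = L_ref − 20·log₁₀(r/r_ref), then add intensities.
transformer: 76 − 20·log₁₀(34.0/4.9) = 76 − 16.83 = 59.17 dB(A).
grinder: 92 − 20·log₁₀(23.2/2.0) = 92 − 21.29 = 70.71 dB(A).
forklift: 84 − 20·log₁₀(44.6/3.4) = 84 − 22.36 = 61.64 dB(A).
Σ 10^(L/10) = 1.406e+07 → L_total = 10·log₁₀(1.406e+07) = 71.48 dB(A).

71 dB(A)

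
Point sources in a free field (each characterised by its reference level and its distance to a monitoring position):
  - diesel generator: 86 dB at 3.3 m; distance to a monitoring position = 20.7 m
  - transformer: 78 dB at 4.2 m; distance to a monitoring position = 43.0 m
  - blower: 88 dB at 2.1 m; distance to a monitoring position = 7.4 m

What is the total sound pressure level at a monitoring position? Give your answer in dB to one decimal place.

First find each source's level at the receiver (point-source: −20·log₁₀(r/r_ref)), then combine on an intensity basis.
diesel generator: 86 − 20·log₁₀(20.7/3.3) = 86 − 15.95 = 70.05 dB.
transformer: 78 − 20·log₁₀(43.0/4.2) = 78 − 20.20 = 57.80 dB.
blower: 88 − 20·log₁₀(7.4/2.1) = 88 − 10.94 = 77.06 dB.
Σ 10^(L/10) = 6.153e+07 → L_total = 10·log₁₀(6.153e+07) = 77.89 dB.

77.9 dB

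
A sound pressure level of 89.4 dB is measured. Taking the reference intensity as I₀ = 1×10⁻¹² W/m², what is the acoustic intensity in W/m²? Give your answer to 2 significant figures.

L = 10·log₁₀(I/I₀) ⇒ I = I₀·10^(L/10) = 10⁻¹² × 10^8.94.

0.00087 W/m²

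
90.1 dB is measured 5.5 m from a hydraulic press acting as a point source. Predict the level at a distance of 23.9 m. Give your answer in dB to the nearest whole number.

77 dB

Point-source attenuation: ΔL = 20·log₁₀(r₂/r₁) = 20·log₁₀(23.9/5.5) = 12.761 dB.
L₂ = 90.1 − 20·log₁₀(23.9/5.5) = 90.1 − 12.761 = 77.34 dB.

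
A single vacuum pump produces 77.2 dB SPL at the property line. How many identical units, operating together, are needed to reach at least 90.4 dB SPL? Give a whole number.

Need L₁ + 10·log₁₀ N ≥ 90.4, i.e. log₁₀ N ≥ 1.32.
N ≥ 10^(13.2/10) = 20.893, so N = 21.

21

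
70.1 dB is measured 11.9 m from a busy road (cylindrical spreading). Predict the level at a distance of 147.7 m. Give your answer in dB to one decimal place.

Cylindrical spreading from a line source gives a 10·log₁₀(r₂/r₁) drop.
L₂ = 70.1 − 10·log₁₀(147.7/11.9) = 70.1 − 10.938 = 59.16 dB.

59.2 dB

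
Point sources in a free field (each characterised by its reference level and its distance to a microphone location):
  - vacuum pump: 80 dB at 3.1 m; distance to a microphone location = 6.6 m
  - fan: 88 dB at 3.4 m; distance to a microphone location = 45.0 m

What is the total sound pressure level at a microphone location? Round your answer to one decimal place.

74.1 dB

Apply inverse-square spreading to bring every level to the receiver, then sum 10^(L/10).
vacuum pump: 80 − 20·log₁₀(6.6/3.1) = 80 − 6.56 = 73.44 dB.
fan: 88 − 20·log₁₀(45.0/3.4) = 88 − 22.43 = 65.57 dB.
Σ 10^(L/10) = 2.566e+07 → L_total = 10·log₁₀(2.566e+07) = 74.09 dB.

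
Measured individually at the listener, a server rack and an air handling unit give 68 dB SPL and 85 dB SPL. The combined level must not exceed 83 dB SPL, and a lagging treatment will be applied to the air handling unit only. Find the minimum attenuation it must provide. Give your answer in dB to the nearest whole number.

2 dB

The untreated sources together contribute 10^(68/10) = 6.310e+06, i.e. 68.00 dB SPL.
To meet 83 dB SPL overall, the treated air handling unit may contribute at most 10^(83/10) − 6.310e+06 = 1.932e+08, i.e. 82.86 dB SPL.
So the air handling unit must be reduced from 85 to 82.86 dB SPL: IL = 2.14 dB.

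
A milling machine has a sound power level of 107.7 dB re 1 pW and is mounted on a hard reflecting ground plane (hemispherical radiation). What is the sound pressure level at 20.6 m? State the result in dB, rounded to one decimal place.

73.4 dB

Free-field hemispherical radiation: L_p = L_w − 10·log₁₀(2π·r²), r = 20.6 m.
2π·r² = 2666 m², 10·log₁₀ of that is 34.259 dB.
L_p = 107.7 − 34.259 = 73.44 dB.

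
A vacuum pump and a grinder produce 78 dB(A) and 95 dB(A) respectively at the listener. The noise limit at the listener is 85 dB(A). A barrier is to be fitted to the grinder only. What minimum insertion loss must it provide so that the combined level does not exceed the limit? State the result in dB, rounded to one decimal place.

11.0 dB

The untreated sources together contribute 10^(78/10) = 6.310e+07, i.e. 78.00 dB(A).
To meet 85 dB(A) overall, the treated grinder may contribute at most 10^(85/10) − 6.310e+07 = 2.531e+08, i.e. 84.03 dB(A).
Required insertion loss = 95 − 84.03 = 10.97 dB.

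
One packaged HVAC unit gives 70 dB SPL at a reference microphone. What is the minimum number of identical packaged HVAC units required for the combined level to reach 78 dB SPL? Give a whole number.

7

N identical sources give L₁ + 10·log₁₀ N, so require 10·log₁₀ N ≥ 78 − 70 = 8.0 dB.
N ≥ 10^(8.0/10) = 6.310, so N = 7.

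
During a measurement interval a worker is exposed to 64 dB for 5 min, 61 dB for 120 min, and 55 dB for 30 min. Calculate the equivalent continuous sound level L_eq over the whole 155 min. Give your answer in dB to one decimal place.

60.5 dB

Weight each interval's intensity by its duration and average over T = 155 min:
Σ tᵢ·10^(Lᵢ/10) = 5·10^(64/10) + 120·10^(61/10) + 30·10^(55/10) = 1.731e+08.
L_eq = 10·log₁₀(1.731e+08/155) = 60.48 dB.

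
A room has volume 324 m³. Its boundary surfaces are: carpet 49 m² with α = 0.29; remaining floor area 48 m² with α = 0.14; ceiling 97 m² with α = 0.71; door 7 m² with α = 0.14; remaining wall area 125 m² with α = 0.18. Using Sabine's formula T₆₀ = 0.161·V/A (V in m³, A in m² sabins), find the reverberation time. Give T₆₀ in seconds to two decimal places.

0.46 s

A = Σ Sᵢαᵢ = 49·0.29 + 48·0.14 + 97·0.71 + 7·0.14 + 125·0.18 = 113.28 m².
T₆₀ = 0.161·V/A = 0.161·324/113.28 = 0.460 s.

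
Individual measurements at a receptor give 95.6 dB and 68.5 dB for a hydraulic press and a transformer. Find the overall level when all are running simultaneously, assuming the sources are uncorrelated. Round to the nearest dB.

96 dB

For uncorrelated sources the intensities add, so convert each level to linear form, sum, and take 10·log₁₀ of the total.
Σ 10^(L/10) = 10^(95.6/10) + 10^(68.5/10) = 3.638e+09.
L_total = 10·log₁₀(3.638e+09) = 95.61 dB.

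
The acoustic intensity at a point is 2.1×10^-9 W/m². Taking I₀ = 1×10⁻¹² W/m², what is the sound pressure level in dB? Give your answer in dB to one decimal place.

I/I₀ = 2.1×10^-9/10⁻¹² = 2.1×10^3, and L = 10·log₁₀(I/I₀).
L = 10·(0.3222 + 3) = 33.22 dB.

33.2 dB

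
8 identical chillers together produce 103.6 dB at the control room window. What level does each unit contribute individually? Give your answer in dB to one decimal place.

94.6 dB

8 equal contributions raise the level by 10·log₁₀ 8 = 9.031 dB, so each unit alone gives 103.6 − 9.031.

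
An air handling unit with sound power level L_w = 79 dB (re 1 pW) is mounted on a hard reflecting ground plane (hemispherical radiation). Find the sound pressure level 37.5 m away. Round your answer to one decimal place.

39.5 dB

Free-field hemispherical radiation: L_p = L_w − 10·log₁₀(2π·r²), r = 37.5 m.
2π·r² = 8836 m², 10·log₁₀ of that is 39.462 dB.
L_p = 79 − 39.462 = 39.54 dB.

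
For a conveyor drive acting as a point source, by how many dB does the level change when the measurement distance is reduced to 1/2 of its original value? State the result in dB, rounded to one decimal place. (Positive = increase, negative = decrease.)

+6.0 dB

With spherical spreading the level changes by −20·log₁₀(r₂/r₁).
ΔL = −20·log₁₀(0.5) = +6.02 dB.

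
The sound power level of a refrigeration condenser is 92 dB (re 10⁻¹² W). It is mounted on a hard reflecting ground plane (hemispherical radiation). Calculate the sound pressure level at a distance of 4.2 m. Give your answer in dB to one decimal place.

The power spreads over a hemisphere of area 2π·r², so L_p = L_w − 10·log₁₀(2π·r²).
2π·r² = 110.8 m², 10·log₁₀ of that is 20.447 dB.
L_p = 92 − 20.447 = 71.55 dB.

71.6 dB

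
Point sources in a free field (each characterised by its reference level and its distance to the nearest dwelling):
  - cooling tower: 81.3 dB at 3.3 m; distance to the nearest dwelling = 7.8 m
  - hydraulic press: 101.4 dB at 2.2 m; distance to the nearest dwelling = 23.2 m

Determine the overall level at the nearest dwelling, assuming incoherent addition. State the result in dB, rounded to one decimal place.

81.7 dB

Propagate each source to the receiver with L = L_ref − 20·log₁₀(r/r_ref), then add intensities.
cooling tower: 81.3 − 20·log₁₀(7.8/3.3) = 81.3 − 7.47 = 73.83 dB.
hydraulic press: 101.4 − 20·log₁₀(23.2/2.2) = 101.4 − 20.46 = 80.94 dB.
Σ 10^(L/10) = 1.483e+08 → L_total = 10·log₁₀(1.483e+08) = 81.71 dB.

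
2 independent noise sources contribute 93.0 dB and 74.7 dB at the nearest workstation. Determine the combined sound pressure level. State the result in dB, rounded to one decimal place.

93.1 dB

Incoherent sources combine by intensity addition: L_total = 10·log₁₀(Σ 10^(L_i/10)).
Σ 10^(L/10) = 10^(93.0/10) + 10^(74.7/10) = 2.025e+09.
L_total = 10·log₁₀(2.025e+09) = 93.06 dB.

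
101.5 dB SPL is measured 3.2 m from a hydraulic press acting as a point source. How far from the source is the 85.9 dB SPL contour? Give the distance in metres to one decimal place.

For a point source L₁ − L₂ = 20·log₁₀(r₂/r₁), so r₂ = r₁·10^((L₁−L₂)/20).
r₂ = 3.2·10^((101.5−85.9)/20) = 3.2·10^(15.6/20) = 19.28 m.

19.3 m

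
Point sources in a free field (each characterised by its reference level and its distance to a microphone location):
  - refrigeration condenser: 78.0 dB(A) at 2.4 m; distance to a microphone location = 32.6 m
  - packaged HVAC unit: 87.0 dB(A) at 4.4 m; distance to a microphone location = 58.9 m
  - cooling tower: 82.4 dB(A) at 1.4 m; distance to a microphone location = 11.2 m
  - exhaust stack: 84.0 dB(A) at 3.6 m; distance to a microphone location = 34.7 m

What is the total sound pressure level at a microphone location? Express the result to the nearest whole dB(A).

69 dB(A)

First find each source's level at the receiver (point-source: −20·log₁₀(r/r_ref)), then combine on an intensity basis.
refrigeration condenser: 78.0 − 20·log₁₀(32.6/2.4) = 78.0 − 22.66 = 55.34 dB(A).
packaged HVAC unit: 87.0 − 20·log₁₀(58.9/4.4) = 87.0 − 22.53 = 64.47 dB(A).
cooling tower: 82.4 − 20·log₁₀(11.2/1.4) = 82.4 − 18.06 = 64.34 dB(A).
exhaust stack: 84.0 − 20·log₁₀(34.7/3.6) = 84.0 − 19.68 = 64.32 dB(A).
Σ 10^(L/10) = 8.558e+06 → L_total = 10·log₁₀(8.558e+06) = 69.32 dB(A).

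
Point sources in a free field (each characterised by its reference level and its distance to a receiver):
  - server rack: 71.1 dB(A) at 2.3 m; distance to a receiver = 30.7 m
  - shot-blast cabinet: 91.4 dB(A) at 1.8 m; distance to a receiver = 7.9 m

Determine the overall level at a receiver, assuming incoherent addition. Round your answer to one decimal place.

Propagate each source to the receiver with L = L_ref − 20·log₁₀(r/r_ref), then add intensities.
server rack: 71.1 − 20·log₁₀(30.7/2.3) = 71.1 − 22.51 = 48.59 dB(A).
shot-blast cabinet: 91.4 − 20·log₁₀(7.9/1.8) = 91.4 − 12.85 = 78.55 dB(A).
Σ 10^(L/10) = 7.173e+07 → L_total = 10·log₁₀(7.173e+07) = 78.56 dB(A).

78.6 dB(A)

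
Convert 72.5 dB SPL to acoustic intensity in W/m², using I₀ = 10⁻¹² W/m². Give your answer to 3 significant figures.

I/I₀ = 10^(72.5/10) = 1.778e+07, so I = 1.778e+07 × 10⁻¹² W/m².

1.78e-05 W/m²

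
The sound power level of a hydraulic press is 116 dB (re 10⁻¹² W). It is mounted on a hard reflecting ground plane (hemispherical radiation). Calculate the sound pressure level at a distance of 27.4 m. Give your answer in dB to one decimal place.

Free-field hemispherical radiation: L_p = L_w − 10·log₁₀(2π·r²), r = 27.4 m.
2π·r² = 4717 m², 10·log₁₀ of that is 36.737 dB.
L_p = 116 − 36.737 = 79.26 dB.

79.3 dB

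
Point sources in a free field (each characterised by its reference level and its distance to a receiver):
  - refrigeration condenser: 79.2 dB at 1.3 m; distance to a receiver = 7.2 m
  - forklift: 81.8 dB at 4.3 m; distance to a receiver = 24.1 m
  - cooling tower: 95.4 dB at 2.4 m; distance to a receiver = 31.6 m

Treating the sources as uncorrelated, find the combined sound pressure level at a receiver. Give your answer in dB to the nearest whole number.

First find each source's level at the receiver (point-source: −20·log₁₀(r/r_ref)), then combine on an intensity basis.
refrigeration condenser: 79.2 − 20·log₁₀(7.2/1.3) = 79.2 − 14.87 = 64.33 dB.
forklift: 81.8 − 20·log₁₀(24.1/4.3) = 81.8 − 14.97 = 66.83 dB.
cooling tower: 95.4 − 20·log₁₀(31.6/2.4) = 95.4 − 22.39 = 73.01 dB.
Σ 10^(L/10) = 2.753e+07 → L_total = 10·log₁₀(2.753e+07) = 74.40 dB.

74 dB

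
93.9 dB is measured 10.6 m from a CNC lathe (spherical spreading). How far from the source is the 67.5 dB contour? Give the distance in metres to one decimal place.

The 26.4 dB drop corresponds to a distance ratio of 10^(26.4/20) for a point source.
r₂ = 10.6·10^((93.9−67.5)/20) = 10.6·10^(26.4/20) = 221.47 m.

221.5 m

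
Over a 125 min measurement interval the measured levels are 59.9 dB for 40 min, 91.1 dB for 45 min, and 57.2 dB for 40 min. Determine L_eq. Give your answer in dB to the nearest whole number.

The energy average is taken in the linear domain: L_eq = 10·log₁₀[(Σ tᵢ·10^(Lᵢ/10))/T], T = 125 min.
Σ tᵢ·10^(Lᵢ/10) = 40·10^(59.9/10) + 45·10^(91.1/10) + 40·10^(57.2/10) = 5.803e+10.
L_eq = 10·log₁₀(5.803e+10/125) = 86.67 dB.

87 dB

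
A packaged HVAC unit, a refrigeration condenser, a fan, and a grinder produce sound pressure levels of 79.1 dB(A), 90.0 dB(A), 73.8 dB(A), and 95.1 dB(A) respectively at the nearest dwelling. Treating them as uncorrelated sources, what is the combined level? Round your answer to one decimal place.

For uncorrelated sources the intensities add, so convert each level to linear form, sum, and take 10·log₁₀ of the total.
Σ 10^(L/10) = 10^(79.1/10) + 10^(90.0/10) + 10^(73.8/10) + 10^(95.1/10) = 4.341e+09.
L_total = 10·log₁₀(4.341e+09) = 96.38 dB(A).

96.4 dB(A)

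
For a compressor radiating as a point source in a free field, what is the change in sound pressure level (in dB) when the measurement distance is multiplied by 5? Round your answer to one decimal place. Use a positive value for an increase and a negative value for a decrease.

-14.0 dB

With spherical spreading the level changes by −20·log₁₀(r₂/r₁).
ΔL = −20·log₁₀(5) = -13.98 dB.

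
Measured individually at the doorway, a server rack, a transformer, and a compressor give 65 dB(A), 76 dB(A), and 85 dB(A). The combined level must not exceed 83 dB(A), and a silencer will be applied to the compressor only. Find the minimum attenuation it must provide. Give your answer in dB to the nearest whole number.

3 dB

Everything except the compressor sums to 10^(65/10) + 10^(76/10) = 4.297e+07 in linear terms, 76.33 dB(A).
The limit corresponds to 10^(83/10) = 1.995e+08; subtracting the fixed part leaves 1.566e+08 for the compressor, i.e. 81.95 dB(A).
So the compressor must be reduced from 85 to 81.95 dB(A): IL = 3.05 dB.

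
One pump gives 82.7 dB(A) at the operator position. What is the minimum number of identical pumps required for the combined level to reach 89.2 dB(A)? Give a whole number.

N identical sources give L₁ + 10·log₁₀ N, so require 10·log₁₀ N ≥ 89.2 − 82.7 = 6.5 dB.
N ≥ 10^(6.5/10) = 4.467, so N = 5.

5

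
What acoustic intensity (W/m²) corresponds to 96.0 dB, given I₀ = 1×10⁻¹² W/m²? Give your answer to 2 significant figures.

I/I₀ = 10^(96.0/10) = 3.981e+09, so I = 3.981e+09 × 10⁻¹² W/m².

0.0040 W/m²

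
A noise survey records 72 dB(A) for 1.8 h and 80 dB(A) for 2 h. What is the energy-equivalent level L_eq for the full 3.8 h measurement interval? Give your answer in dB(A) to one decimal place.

77.8 dB(A)

L_eq = 10·log₁₀[(1/T)·Σ tᵢ·10^(Lᵢ/10)] with T = 3.8 h.
Σ tᵢ·10^(Lᵢ/10) = 1.8·10^(72/10) + 2·10^(80/10) = 2.285e+08.
L_eq = 10·log₁₀(2.285e+08/3.8) = 77.79 dB(A).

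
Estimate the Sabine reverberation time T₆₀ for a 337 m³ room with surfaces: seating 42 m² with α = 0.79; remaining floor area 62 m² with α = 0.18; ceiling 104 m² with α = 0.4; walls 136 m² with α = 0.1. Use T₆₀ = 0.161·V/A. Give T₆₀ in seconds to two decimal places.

A = Σ Sᵢαᵢ = 42·0.79 + 62·0.18 + 104·0.4 + 136·0.1 = 99.54 m².
T₆₀ = 0.161·V/A = 0.161·337/99.54 = 0.545 s.

0.55 s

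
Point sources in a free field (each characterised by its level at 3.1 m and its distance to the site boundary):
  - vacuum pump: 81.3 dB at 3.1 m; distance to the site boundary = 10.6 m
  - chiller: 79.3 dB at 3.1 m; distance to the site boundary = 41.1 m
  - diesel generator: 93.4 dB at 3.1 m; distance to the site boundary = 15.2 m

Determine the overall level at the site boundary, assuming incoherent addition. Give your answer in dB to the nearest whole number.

80 dB

Apply inverse-square spreading to bring every level to the receiver, then sum 10^(L/10).
vacuum pump: 81.3 − 20·log₁₀(10.6/3.1) = 81.3 − 10.68 = 70.62 dB.
chiller: 79.3 − 20·log₁₀(41.1/3.1) = 79.3 − 22.45 = 56.85 dB.
diesel generator: 93.4 − 20·log₁₀(15.2/3.1) = 93.4 − 13.81 = 79.59 dB.
Σ 10^(L/10) = 1.030e+08 → L_total = 10·log₁₀(1.030e+08) = 80.13 dB.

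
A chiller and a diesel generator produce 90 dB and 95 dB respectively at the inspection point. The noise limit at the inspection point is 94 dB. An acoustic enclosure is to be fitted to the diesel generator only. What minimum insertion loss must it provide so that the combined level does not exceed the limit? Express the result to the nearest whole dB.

Everything except the diesel generator sums to 10^(90/10) = 1.000e+09 in linear terms, 90.00 dB.
The limit corresponds to 10^(94/10) = 2.512e+09; subtracting the fixed part leaves 1.512e+09 for the diesel generator, i.e. 91.80 dB.
So the diesel generator must be reduced from 95 to 91.80 dB: IL = 3.20 dB.

3 dB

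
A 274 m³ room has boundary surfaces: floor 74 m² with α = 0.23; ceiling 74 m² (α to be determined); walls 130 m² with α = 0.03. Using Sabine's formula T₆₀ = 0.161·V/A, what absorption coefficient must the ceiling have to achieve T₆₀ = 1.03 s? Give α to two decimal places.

0.30

From T₆₀ = 0.161·V/A, the target T₆₀ = 1.03 s needs A = 0.161·274/1.03 = 42.83 m².
Absorption from the other surfaces = 74·0.23 + 130·0.03 = 20.92 m², so the ceiling must supply 21.91 m² over 74 m².
α = 21.91/74 = 0.296.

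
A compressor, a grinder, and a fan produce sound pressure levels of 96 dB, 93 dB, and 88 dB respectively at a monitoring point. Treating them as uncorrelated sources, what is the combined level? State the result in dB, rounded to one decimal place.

For uncorrelated sources the intensities add, so convert each level to linear form, sum, and take 10·log₁₀ of the total.
Σ 10^(L/10) = 10^(96/10) + 10^(93/10) + 10^(88/10) = 6.607e+09.
L_total = 10·log₁₀(6.607e+09) = 98.20 dB.

98.2 dB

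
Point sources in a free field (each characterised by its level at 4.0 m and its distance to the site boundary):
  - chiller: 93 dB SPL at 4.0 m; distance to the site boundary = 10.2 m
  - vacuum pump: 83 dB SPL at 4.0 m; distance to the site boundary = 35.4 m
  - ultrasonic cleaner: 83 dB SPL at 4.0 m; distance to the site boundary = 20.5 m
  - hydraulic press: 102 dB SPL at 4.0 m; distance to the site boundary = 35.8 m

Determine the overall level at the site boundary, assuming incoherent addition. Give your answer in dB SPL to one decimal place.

87.1 dB SPL

Propagate each source to the receiver with L = L_ref − 20·log₁₀(r/r_ref), then add intensities.
chiller: 93 − 20·log₁₀(10.2/4.0) = 93 − 8.13 = 84.87 dB SPL.
vacuum pump: 83 − 20·log₁₀(35.4/4.0) = 83 − 18.94 = 64.06 dB SPL.
ultrasonic cleaner: 83 − 20·log₁₀(20.5/4.0) = 83 − 14.19 = 68.81 dB SPL.
hydraulic press: 102 − 20·log₁₀(35.8/4.0) = 102 − 19.04 = 82.96 dB SPL.
Σ 10^(L/10) = 5.148e+08 → L_total = 10·log₁₀(5.148e+08) = 87.12 dB SPL.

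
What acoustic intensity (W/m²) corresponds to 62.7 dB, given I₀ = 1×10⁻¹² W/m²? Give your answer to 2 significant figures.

L = 10·log₁₀(I/I₀) ⇒ I = I₀·10^(L/10) = 10⁻¹² × 10^6.27.

1.9e-06 W/m²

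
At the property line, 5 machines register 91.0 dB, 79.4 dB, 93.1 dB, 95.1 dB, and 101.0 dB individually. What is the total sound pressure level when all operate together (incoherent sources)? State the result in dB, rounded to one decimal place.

102.8 dB

For uncorrelated sources the intensities add, so convert each level to linear form, sum, and take 10·log₁₀ of the total.
Σ 10^(L/10) = 10^(91.0/10) + 10^(79.4/10) + 10^(93.1/10) + 10^(95.1/10) + 10^(101.0/10) = 1.921e+10.
L_total = 10·log₁₀(1.921e+10) = 102.84 dB.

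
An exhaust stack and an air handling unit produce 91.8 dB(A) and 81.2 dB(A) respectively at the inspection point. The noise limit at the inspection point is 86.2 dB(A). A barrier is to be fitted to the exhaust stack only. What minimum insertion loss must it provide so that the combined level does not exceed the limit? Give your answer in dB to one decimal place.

Fixed contribution from the other source: Σ 10^(L/10) = 10^(81.2/10) = 1.318e+08 (81.20 dB(A)).
To meet 86.2 dB(A) overall, the treated exhaust stack may contribute at most 10^(86.2/10) − 1.318e+08 = 2.850e+08, i.e. 84.55 dB(A).
Required insertion loss = 91.8 − 84.55 = 7.25 dB.

7.3 dB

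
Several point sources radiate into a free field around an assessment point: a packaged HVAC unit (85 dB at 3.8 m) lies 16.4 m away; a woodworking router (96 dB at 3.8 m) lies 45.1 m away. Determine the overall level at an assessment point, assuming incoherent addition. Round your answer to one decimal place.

76.6 dB

First find each source's level at the receiver (point-source: −20·log₁₀(r/r_ref)), then combine on an intensity basis.
packaged HVAC unit: 85 − 20·log₁₀(16.4/3.8) = 85 − 12.70 = 72.30 dB.
woodworking router: 96 − 20·log₁₀(45.1/3.8) = 96 − 21.49 = 74.51 dB.
Σ 10^(L/10) = 4.524e+07 → L_total = 10·log₁₀(4.524e+07) = 76.56 dB.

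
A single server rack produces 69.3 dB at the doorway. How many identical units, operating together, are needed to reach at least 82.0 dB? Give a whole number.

The shortfall is 82.0 − 69.3 = 12.7 dB, and N units add 10·log₁₀ N, so need 10·log₁₀ N ≥ 12.7.
N ≥ 10^(12.7/10) = 18.621, so N = 19.

19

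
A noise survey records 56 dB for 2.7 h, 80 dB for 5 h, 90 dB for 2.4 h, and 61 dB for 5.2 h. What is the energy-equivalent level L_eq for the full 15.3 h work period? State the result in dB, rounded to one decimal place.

82.8 dB

Weight each interval's intensity by its duration and average over T = 15.3 h:
Σ tᵢ·10^(Lᵢ/10) = 2.7·10^(56/10) + 5·10^(80/10) + 2.4·10^(90/10) + 5.2·10^(61/10) = 2.908e+09.
L_eq = 10·log₁₀(2.908e+09/15.3) = 82.79 dB.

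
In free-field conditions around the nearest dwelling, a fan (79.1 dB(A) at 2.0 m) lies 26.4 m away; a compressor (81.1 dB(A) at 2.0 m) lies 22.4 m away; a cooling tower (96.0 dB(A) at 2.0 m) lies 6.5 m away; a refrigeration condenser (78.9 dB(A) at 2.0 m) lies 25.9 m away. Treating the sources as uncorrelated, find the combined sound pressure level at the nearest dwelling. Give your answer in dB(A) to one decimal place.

Apply inverse-square spreading to bring every level to the receiver, then sum 10^(L/10).
fan: 79.1 − 20·log₁₀(26.4/2.0) = 79.1 − 22.41 = 56.69 dB(A).
compressor: 81.1 − 20·log₁₀(22.4/2.0) = 81.1 − 20.98 = 60.12 dB(A).
cooling tower: 96.0 − 20·log₁₀(6.5/2.0) = 96.0 − 10.24 = 85.76 dB(A).
refrigeration condenser: 78.9 − 20·log₁₀(25.9/2.0) = 78.9 − 22.25 = 56.65 dB(A).
Σ 10^(L/10) = 3.789e+08 → L_total = 10·log₁₀(3.789e+08) = 85.78 dB(A).

85.8 dB(A)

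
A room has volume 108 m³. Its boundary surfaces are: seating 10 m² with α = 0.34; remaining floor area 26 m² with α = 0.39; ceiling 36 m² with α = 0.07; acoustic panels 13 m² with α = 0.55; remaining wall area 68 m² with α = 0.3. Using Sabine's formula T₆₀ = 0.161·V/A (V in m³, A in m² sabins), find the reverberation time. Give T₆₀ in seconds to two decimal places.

A = Σ Sᵢαᵢ = 10·0.34 + 26·0.39 + 36·0.07 + 13·0.55 + 68·0.3 = 43.61 m².
T₆₀ = 0.161 × 108 / 43.61 = 0.399 s.

0.40 s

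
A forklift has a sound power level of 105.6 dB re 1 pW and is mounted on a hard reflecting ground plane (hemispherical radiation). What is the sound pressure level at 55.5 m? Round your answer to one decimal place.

62.7 dB

L_p = L_w − 10·log₁₀(2π·r²) with r = 55.5 m.
2π·r² = 1.935e+04 m², 10·log₁₀ of that is 42.868 dB.
L_p = 105.6 − 42.868 = 62.73 dB.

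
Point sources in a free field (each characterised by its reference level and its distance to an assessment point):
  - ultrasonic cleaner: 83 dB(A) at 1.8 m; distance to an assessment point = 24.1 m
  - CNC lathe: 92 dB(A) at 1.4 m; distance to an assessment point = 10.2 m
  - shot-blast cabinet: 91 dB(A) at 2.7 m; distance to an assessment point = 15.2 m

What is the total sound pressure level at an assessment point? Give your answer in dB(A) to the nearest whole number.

78 dB(A)

First find each source's level at the receiver (point-source: −20·log₁₀(r/r_ref)), then combine on an intensity basis.
ultrasonic cleaner: 83 − 20·log₁₀(24.1/1.8) = 83 − 22.53 = 60.47 dB(A).
CNC lathe: 92 − 20·log₁₀(10.2/1.4) = 92 − 17.25 = 74.75 dB(A).
shot-blast cabinet: 91 − 20·log₁₀(15.2/2.7) = 91 − 15.01 = 75.99 dB(A).
Σ 10^(L/10) = 7.069e+07 → L_total = 10·log₁₀(7.069e+07) = 78.49 dB(A).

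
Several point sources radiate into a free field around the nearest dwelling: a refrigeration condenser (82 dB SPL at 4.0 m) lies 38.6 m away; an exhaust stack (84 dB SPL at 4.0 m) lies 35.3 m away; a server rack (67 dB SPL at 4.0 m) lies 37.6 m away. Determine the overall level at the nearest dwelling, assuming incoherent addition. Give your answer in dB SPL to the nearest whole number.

First find each source's level at the receiver (point-source: −20·log₁₀(r/r_ref)), then combine on an intensity basis.
refrigeration condenser: 82 − 20·log₁₀(38.6/4.0) = 82 − 19.69 = 62.31 dB SPL.
exhaust stack: 84 − 20·log₁₀(35.3/4.0) = 84 − 18.91 = 65.09 dB SPL.
server rack: 67 − 20·log₁₀(37.6/4.0) = 67 − 19.46 = 47.54 dB SPL.
Σ 10^(L/10) = 4.984e+06 → L_total = 10·log₁₀(4.984e+06) = 66.98 dB SPL.

67 dB SPL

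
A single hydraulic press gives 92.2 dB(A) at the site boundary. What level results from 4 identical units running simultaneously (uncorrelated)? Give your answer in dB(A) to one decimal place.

98.2 dB(A)

N identical incoherent sources raise the level by 10·log₁₀ N.
L_total = 92.2 + 10·log₁₀(4) = 92.2 + 6.021 = 98.22 dB(A).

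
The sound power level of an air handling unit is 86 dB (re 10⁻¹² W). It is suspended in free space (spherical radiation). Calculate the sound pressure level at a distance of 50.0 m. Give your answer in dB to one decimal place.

41.0 dB

L_p = L_w − 10·log₁₀(4π·r²) with r = 50.0 m.
4π·r² = 3.142e+04 m², 10·log₁₀ of that is 44.971 dB.
L_p = 86 − 44.971 = 41.03 dB.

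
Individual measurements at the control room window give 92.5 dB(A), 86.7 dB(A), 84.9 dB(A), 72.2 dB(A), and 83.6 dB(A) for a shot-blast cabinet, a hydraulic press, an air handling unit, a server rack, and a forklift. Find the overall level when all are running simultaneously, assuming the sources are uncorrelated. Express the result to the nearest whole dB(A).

94 dB(A)

For uncorrelated sources the intensities add, so convert each level to linear form, sum, and take 10·log₁₀ of the total.
Σ 10^(L/10) = 10^(92.5/10) + 10^(86.7/10) + 10^(84.9/10) + 10^(72.2/10) + 10^(83.6/10) = 2.801e+09.
L_total = 10·log₁₀(2.801e+09) = 94.47 dB(A).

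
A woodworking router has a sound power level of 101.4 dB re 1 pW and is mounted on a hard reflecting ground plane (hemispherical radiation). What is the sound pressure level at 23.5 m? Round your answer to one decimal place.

66.0 dB

Free-field hemispherical radiation: L_p = L_w − 10·log₁₀(2π·r²), r = 23.5 m.
2π·r² = 3470 m², 10·log₁₀ of that is 35.403 dB.
L_p = 101.4 − 35.403 = 66.00 dB.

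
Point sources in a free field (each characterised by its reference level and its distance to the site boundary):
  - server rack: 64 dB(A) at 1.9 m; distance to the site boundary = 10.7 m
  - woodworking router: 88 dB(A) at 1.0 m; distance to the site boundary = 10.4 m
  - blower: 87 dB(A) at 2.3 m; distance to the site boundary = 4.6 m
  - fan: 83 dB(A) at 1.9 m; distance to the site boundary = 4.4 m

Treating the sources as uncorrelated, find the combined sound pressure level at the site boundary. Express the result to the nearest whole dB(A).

82 dB(A)

Apply inverse-square spreading to bring every level to the receiver, then sum 10^(L/10).
server rack: 64 − 20·log₁₀(10.7/1.9) = 64 − 15.01 = 48.99 dB(A).
woodworking router: 88 − 20·log₁₀(10.4/1.0) = 88 − 20.34 = 67.66 dB(A).
blower: 87 − 20·log₁₀(4.6/2.3) = 87 − 6.02 = 80.98 dB(A).
fan: 83 − 20·log₁₀(4.4/1.9) = 83 − 7.29 = 75.71 dB(A).
Σ 10^(L/10) = 1.684e+08 → L_total = 10·log₁₀(1.684e+08) = 82.26 dB(A).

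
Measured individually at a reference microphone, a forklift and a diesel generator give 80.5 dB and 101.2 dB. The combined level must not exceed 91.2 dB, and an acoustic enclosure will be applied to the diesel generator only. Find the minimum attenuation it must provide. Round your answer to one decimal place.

Fixed contribution from the other source: Σ 10^(L/10) = 10^(80.5/10) = 1.122e+08 (80.50 dB).
To meet 91.2 dB overall, the treated diesel generator may contribute at most 10^(91.2/10) − 1.122e+08 = 1.206e+09, i.e. 90.81 dB.
Required insertion loss = 101.2 − 90.81 = 10.39 dB.

10.4 dB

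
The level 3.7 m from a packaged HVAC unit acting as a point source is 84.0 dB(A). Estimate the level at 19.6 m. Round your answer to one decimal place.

69.5 dB(A)

Spherical spreading from a point source gives a 20·log₁₀(r₂/r₁) drop.
L₂ = 84.0 − 20·log₁₀(19.6/3.7) = 84.0 − 14.481 = 69.52 dB(A).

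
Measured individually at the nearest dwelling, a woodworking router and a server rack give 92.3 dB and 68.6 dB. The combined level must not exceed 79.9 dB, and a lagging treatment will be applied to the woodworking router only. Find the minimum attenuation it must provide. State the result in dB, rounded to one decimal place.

Fixed contribution from the other source: Σ 10^(L/10) = 10^(68.6/10) = 7.244e+06 (68.60 dB).
To meet 79.9 dB overall, the treated woodworking router may contribute at most 10^(79.9/10) − 7.244e+06 = 9.048e+07, i.e. 79.57 dB.
Required insertion loss = 92.3 − 79.57 = 12.73 dB.

12.7 dB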